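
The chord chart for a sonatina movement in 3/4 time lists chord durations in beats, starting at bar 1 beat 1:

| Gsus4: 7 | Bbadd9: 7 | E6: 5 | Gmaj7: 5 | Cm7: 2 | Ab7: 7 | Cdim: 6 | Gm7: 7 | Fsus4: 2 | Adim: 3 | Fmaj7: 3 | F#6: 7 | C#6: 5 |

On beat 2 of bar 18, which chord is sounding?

Fmaj7

Beat 2 of bar 18 is beat (18−1)×3 + 2 = 53 overall.
Running totals: Gsus4 ends at 7, Bbadd9 ends at 14, E6 ends at 19, Gmaj7 ends at 24, Cm7 ends at 26, Ab7 ends at 33, Cdim ends at 39, Gm7 ends at 46, Fsus4 ends at 48, Adim ends at 51, Fmaj7 ends at 54.
Beat 53 falls within Fmaj7.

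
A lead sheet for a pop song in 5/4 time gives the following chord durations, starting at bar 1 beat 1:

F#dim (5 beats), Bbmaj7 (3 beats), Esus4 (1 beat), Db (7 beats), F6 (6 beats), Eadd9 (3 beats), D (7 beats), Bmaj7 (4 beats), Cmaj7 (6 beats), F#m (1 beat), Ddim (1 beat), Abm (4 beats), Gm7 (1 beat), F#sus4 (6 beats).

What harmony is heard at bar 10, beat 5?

F#sus4

Beat 5 of bar 10 is beat (10−1)×5 + 5 = 50 overall.
Running totals: F#dim ends at 5, Bbmaj7 ends at 8, Esus4 ends at 9, Db ends at 16, F6 ends at 22, Eadd9 ends at 25, D ends at 32, Bmaj7 ends at 36, Cmaj7 ends at 42, F#m ends at 43, Ddim ends at 44, Abm ends at 48, Gm7 ends at 49, F#sus4 ends at 55.
Beat 50 falls within F#sus4.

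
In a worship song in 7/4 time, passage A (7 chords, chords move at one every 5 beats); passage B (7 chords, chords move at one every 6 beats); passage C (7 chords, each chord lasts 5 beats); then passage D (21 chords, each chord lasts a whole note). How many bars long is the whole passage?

A: 7 × 5 = 35 beats = 5 bars.
B: 7 × 6 = 42 beats = 6 bars.
C: 7 × 5 = 35 beats = 5 bars.
D: 21 × 4 = 84 beats = 12 bars.
Total: 5 + 6 + 5 + 12 = 28 bars.

28 bars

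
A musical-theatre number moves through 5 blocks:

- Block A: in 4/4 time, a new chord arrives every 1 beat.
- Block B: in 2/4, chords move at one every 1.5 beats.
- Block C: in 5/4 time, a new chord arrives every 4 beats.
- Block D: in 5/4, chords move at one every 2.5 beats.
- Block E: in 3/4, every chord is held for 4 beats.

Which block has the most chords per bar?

A: each chord is 1 beat in 4/4, so 4 per bar.
B: each chord is 1.5 beats in 2/4, so 4/3 per bar.
C: each chord is 4 beats in 5/4, so 1.25 per bar.
D: each chord is 2.5 beats in 5/4, so 2 per bar.
E: each chord is 4 beats in 3/4, so 0.75 per bar.
Fastest is A at 4 chords/bar.

Block A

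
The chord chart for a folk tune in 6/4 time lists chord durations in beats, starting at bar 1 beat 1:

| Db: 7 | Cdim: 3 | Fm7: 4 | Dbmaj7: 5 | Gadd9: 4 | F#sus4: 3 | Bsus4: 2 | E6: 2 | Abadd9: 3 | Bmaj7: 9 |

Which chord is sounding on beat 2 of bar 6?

Abadd9

Beat 2 of bar 6 is beat (6−1)×6 + 2 = 32 overall.
Running totals: Db ends at 7, Cdim ends at 10, Fm7 ends at 14, Dbmaj7 ends at 19, Gadd9 ends at 23, F#sus4 ends at 26, Bsus4 ends at 28, E6 ends at 30, Abadd9 ends at 33.
Beat 32 falls within Abadd9.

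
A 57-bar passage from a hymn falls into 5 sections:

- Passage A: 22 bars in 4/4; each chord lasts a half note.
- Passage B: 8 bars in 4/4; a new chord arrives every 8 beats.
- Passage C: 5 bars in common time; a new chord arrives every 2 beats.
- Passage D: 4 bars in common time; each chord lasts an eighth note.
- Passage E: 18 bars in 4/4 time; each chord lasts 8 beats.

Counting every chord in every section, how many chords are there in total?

A has 88 beats and chords last 2 each, so 44 chords.
B has 32 beats and chords last 8 each, so 4 chords.
C has 20 beats and chords last 2 each, so 10 chords.
D has 16 beats and chords last 0.5 each, so 32 chords.
E has 72 beats and chords last 8 each, so 9 chords.
Total: 44 + 4 + 10 + 32 + 9 = 99.

99 chords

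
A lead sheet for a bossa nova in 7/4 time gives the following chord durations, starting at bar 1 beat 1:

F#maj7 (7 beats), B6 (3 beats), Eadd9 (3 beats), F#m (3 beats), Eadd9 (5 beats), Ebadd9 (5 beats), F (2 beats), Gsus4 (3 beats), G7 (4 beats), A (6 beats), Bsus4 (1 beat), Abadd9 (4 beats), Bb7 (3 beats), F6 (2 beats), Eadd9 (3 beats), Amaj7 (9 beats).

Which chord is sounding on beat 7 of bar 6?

Bsus4

Beat 7 of bar 6 is beat (6−1)×7 + 7 = 42 overall.
Running totals: F#maj7 ends at 7, B6 ends at 10, Eadd9 ends at 13, F#m ends at 16, Eadd9 ends at 21, Ebadd9 ends at 26, F ends at 28, Gsus4 ends at 31, G7 ends at 35, A ends at 41, Bsus4 ends at 42.
Beat 42 falls within Bsus4.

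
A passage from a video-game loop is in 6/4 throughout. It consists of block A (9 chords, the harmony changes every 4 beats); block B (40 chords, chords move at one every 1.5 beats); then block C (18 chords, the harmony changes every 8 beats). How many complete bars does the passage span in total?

A: 9 × 4 = 36 beats = 6 bars.
B: 40 × 1.5 = 60 beats = 10 bars.
C: 18 × 8 = 144 beats = 24 bars.
Total: 6 + 10 + 24 = 40 bars.

40 bars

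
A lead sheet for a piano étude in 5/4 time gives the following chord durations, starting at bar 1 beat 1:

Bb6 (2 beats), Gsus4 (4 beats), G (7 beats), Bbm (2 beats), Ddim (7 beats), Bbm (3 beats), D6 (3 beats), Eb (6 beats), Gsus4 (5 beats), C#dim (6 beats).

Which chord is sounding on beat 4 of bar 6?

Beat 4 of bar 6 is beat (6−1)×5 + 4 = 29 overall.
Running totals: Bb6 ends at 2, Gsus4 ends at 6, G ends at 13, Bbm ends at 15, Ddim ends at 22, Bbm ends at 25, D6 ends at 28, Eb ends at 34.
Beat 29 falls within Eb.

Eb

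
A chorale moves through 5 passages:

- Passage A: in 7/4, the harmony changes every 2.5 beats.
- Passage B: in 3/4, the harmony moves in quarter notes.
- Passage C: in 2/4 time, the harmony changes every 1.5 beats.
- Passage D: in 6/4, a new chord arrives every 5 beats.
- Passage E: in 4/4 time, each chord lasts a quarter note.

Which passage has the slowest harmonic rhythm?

A: 7/2.5 = 2.8 chords/bar.
B: 3/1 = 3 chords/bar.
C: 2/1.5 = 4/3 chords/bar.
D: 6/5 = 1.2 chords/bar.
E: 4/1 = 4 chords/bar.
Slowest is D at 1.2 chords/bar.

Passage D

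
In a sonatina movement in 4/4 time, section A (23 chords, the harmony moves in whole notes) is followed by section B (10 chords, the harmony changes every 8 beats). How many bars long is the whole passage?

A: 23 × 4 = 92 beats = 23 bars.
B: 10 × 8 = 80 beats = 20 bars.
Total: 23 + 20 = 43 bars.

43 bars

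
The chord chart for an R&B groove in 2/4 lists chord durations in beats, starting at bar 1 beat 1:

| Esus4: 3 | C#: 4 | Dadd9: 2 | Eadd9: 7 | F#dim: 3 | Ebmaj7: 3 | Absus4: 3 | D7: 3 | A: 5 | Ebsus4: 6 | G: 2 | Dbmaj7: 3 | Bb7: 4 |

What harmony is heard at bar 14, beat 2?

D7

Beat 2 of bar 14 is beat (14−1)×2 + 2 = 28 overall.
Running totals: Esus4 ends at 3, C# ends at 7, Dadd9 ends at 9, Eadd9 ends at 16, F#dim ends at 19, Ebmaj7 ends at 22, Absus4 ends at 25, D7 ends at 28.
Beat 28 falls within D7.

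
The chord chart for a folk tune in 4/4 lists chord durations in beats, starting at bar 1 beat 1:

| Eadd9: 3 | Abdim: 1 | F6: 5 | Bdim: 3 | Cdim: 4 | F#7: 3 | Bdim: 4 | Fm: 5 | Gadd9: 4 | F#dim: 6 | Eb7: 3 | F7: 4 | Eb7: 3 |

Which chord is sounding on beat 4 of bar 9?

F#dim

Beat 4 of bar 9 is beat (9−1)×4 + 4 = 36 overall.
Running totals: Eadd9 ends at 3, Abdim ends at 4, F6 ends at 9, Bdim ends at 12, Cdim ends at 16, F#7 ends at 19, Bdim ends at 23, Fm ends at 28, Gadd9 ends at 32, F#dim ends at 38.
Beat 36 falls within F#dim.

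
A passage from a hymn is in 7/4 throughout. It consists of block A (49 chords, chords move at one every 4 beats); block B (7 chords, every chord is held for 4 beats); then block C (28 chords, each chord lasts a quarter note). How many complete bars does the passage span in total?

36 bars

A: 49 × 4 = 196 beats = 28 bars.
B: 7 × 4 = 28 beats = 4 bars.
C: 28 × 1 = 28 beats = 4 bars.
Total: 28 + 4 + 4 = 36 bars.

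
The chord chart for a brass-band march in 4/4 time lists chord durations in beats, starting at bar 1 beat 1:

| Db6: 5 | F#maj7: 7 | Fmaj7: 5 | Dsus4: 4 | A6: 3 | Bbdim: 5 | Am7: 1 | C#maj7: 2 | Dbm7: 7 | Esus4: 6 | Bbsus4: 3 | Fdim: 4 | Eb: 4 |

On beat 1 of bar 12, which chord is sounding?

Beat 1 of bar 12 is beat (12−1)×4 + 1 = 45 overall.
Running totals: Db6 ends at 5, F#maj7 ends at 12, Fmaj7 ends at 17, Dsus4 ends at 21, A6 ends at 24, Bbdim ends at 29, Am7 ends at 30, C#maj7 ends at 32, Dbm7 ends at 39, Esus4 ends at 45.
Beat 45 falls within Esus4.

Esus4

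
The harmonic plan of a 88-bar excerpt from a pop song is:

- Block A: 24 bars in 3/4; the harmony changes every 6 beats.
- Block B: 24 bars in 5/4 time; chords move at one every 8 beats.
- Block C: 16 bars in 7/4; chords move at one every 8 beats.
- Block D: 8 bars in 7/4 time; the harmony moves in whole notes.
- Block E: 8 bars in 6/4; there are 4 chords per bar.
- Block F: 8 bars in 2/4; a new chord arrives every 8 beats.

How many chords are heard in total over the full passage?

A: 24·3 = 72 beats, 72/6 = 12 chords.
B: 24·5 = 120 beats, 120/8 = 15 chords.
C: 16·7 = 112 beats, 112/8 = 14 chords.
D: 8·7 = 56 beats, 56/4 = 14 chords.
E: 8·6 = 48 beats, 48/1.5 = 32 chords.
F: 8·2 = 16 beats, 16/8 = 2 chords.
Total: 12 + 15 + 14 + 14 + 32 + 2 = 89.

89 chords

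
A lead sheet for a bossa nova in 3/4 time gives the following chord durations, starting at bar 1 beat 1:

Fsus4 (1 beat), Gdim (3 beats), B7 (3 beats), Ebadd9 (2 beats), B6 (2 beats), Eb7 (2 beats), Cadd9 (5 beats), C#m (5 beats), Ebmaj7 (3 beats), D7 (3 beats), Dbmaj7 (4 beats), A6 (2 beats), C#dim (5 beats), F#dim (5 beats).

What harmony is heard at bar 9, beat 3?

Beat 3 of bar 9 is beat (9−1)×3 + 3 = 27 overall.
Running totals: Fsus4 ends at 1, Gdim ends at 4, B7 ends at 7, Ebadd9 ends at 9, B6 ends at 11, Eb7 ends at 13, Cadd9 ends at 18, C#m ends at 23, Ebmaj7 ends at 26, D7 ends at 29.
Beat 27 falls within D7.

D7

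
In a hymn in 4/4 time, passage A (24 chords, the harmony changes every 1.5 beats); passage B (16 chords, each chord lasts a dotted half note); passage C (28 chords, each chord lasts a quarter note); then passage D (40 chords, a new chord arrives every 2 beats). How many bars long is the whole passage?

A: 24 × 1.5 = 36 beats = 9 bars.
B: 16 × 3 = 48 beats = 12 bars.
C: 28 × 1 = 28 beats = 7 bars.
D: 40 × 2 = 80 beats = 20 bars.
Total: 9 + 12 + 7 + 20 = 48 bars.

48 bars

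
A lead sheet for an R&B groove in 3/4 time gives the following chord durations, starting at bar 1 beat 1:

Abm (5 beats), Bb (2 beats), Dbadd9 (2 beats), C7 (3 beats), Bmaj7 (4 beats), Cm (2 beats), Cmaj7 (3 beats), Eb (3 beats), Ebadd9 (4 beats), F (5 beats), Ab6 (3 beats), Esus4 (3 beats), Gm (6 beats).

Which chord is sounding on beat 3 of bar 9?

Ebadd9

Beat 3 of bar 9 is beat (9−1)×3 + 3 = 27 overall.
Running totals: Abm ends at 5, Bb ends at 7, Dbadd9 ends at 9, C7 ends at 12, Bmaj7 ends at 16, Cm ends at 18, Cmaj7 ends at 21, Eb ends at 24, Ebadd9 ends at 28.
Beat 27 falls within Ebadd9.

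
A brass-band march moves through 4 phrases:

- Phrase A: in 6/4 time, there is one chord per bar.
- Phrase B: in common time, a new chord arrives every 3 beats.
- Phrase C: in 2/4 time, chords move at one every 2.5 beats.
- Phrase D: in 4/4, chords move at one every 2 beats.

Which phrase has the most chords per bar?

Phrase D

A: 6 beats/bar ÷ 6 beats/chord = 1 chord/bar.
B: 4 beats/bar ÷ 3 beats/chord = 4/3 chords/bar.
C: 2 beats/bar ÷ 2.5 beats/chord = 0.8 chords/bar.
D: 4 beats/bar ÷ 2 beats/chord = 2 chords/bar.
Fastest is D at 2 chords/bar.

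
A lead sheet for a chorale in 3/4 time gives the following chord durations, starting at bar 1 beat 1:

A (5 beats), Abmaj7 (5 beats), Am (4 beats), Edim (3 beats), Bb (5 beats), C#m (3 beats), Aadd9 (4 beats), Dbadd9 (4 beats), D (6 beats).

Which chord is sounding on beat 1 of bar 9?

Beat 1 of bar 9 is beat (9−1)×3 + 1 = 25 overall.
Running totals: A ends at 5, Abmaj7 ends at 10, Am ends at 14, Edim ends at 17, Bb ends at 22, C#m ends at 25.
Beat 25 falls within C#m.

C#m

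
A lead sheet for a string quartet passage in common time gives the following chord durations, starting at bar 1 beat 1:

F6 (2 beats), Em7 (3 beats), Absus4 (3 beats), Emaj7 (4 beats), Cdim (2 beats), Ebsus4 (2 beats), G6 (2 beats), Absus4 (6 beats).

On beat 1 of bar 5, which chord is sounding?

G6

Beat 1 of bar 5 is beat (5−1)×4 + 1 = 17 overall.
Running totals: F6 ends at 2, Em7 ends at 5, Absus4 ends at 8, Emaj7 ends at 12, Cdim ends at 14, Ebsus4 ends at 16, G6 ends at 18.
Beat 17 falls within G6.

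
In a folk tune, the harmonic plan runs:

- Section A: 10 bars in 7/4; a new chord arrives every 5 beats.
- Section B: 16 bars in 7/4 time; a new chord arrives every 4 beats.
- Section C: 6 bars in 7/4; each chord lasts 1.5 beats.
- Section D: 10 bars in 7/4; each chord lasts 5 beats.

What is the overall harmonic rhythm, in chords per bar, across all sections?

2 chords per bar

A: 10 × 7 = 70 beats ÷ 5 = 14 chords.
B: 16 × 7 = 112 beats ÷ 4 = 28 chords.
C: 6 × 7 = 42 beats ÷ 1.5 = 28 chords.
D: 10 × 7 = 70 beats ÷ 5 = 14 chords.
Overall: 84 chords over 42 bars → 84/42 = 2 chords per bar.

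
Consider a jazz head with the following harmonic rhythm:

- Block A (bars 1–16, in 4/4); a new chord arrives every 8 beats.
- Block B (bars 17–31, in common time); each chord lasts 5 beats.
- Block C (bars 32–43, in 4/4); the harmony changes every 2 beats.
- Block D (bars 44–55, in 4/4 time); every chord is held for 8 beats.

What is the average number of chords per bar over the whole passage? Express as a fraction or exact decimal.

A: 16 × 4 = 64 beats ÷ 8 = 8 chords.
B: 15 × 4 = 60 beats ÷ 5 = 12 chords.
C: 12 × 4 = 48 beats ÷ 2 = 24 chords.
D: 12 × 4 = 48 beats ÷ 8 = 6 chords.
Overall: 50 chords over 55 bars → 50/55 = 10/11 chords per bar.

10/11 chords per bar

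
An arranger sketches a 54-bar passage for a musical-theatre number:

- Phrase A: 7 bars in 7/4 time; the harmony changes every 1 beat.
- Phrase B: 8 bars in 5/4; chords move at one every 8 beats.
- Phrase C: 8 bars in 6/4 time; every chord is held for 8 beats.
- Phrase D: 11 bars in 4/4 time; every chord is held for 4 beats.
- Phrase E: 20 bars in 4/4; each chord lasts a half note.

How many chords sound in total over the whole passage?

A: 7·7 = 49 beats, 49/1 = 49 chords.
B: 8·5 = 40 beats, 40/8 = 5 chords.
C: 8·6 = 48 beats, 48/8 = 6 chords.
D: 11·4 = 44 beats, 44/4 = 11 chords.
E: 20·4 = 80 beats, 80/2 = 40 chords.
Total: 49 + 5 + 6 + 11 + 40 = 111.

111 chords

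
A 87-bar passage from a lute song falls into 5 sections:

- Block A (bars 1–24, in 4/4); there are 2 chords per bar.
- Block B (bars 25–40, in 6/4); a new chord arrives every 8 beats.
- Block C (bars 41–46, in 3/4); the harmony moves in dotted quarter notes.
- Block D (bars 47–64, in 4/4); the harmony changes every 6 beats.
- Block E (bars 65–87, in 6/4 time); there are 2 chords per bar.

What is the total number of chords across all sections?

A: 24·4 = 96 beats, 96/2 = 48 chords.
B: 16·6 = 96 beats, 96/8 = 12 chords.
C: 6·3 = 18 beats, 18/1.5 = 12 chords.
D: 18·4 = 72 beats, 72/6 = 12 chords.
E: 23·6 = 138 beats, 138/3 = 46 chords.
Total: 48 + 12 + 12 + 12 + 46 = 130.

130 chords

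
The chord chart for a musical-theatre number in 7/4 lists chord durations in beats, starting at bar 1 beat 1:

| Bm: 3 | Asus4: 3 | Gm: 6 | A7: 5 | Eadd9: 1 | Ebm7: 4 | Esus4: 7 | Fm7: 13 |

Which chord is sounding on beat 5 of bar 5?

Fm7

Beat 5 of bar 5 is beat (5−1)×7 + 5 = 33 overall.
Running totals: Bm ends at 3, Asus4 ends at 6, Gm ends at 12, A7 ends at 17, Eadd9 ends at 18, Ebm7 ends at 22, Esus4 ends at 29, Fm7 ends at 42.
Beat 33 falls within Fm7.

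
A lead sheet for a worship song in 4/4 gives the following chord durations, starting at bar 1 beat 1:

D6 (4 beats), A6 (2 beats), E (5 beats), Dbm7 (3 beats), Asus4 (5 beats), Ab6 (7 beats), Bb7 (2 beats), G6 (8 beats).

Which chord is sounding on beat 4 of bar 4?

Asus4

Beat 4 of bar 4 is beat (4−1)×4 + 4 = 16 overall.
Running totals: D6 ends at 4, A6 ends at 6, E ends at 11, Dbm7 ends at 14, Asus4 ends at 19.
Beat 16 falls within Asus4.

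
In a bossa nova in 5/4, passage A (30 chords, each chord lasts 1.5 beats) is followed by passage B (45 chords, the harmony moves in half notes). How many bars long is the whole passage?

A: 30 × 1.5 = 45 beats = 9 bars.
B: 45 × 2 = 90 beats = 18 bars.
Total: 9 + 18 = 27 bars.

27 bars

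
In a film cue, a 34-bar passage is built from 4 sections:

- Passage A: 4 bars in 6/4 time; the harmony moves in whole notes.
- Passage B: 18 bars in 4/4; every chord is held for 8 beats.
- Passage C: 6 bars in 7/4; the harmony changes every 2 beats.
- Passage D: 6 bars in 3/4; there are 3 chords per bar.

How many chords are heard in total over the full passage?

A: 4 bars × 6 beats = 24 beats; 4 beats/chord → 6 chords.
B: 18 bars × 4 beats = 72 beats; 8 beats/chord → 9 chords.
C: 6 bars × 7 beats = 42 beats; 2 beats/chord → 21 chords.
D: 6 bars × 3 beats = 18 beats; 1 beat/chord → 18 chords.
Total: 6 + 9 + 21 + 18 = 54.

54 chords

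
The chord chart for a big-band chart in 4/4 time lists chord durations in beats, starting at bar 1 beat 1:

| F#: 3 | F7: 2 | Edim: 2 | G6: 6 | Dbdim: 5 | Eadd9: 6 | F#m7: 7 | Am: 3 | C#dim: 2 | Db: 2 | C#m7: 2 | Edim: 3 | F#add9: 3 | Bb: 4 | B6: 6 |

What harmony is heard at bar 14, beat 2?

Beat 2 of bar 14 is beat (14−1)×4 + 2 = 54 overall.
Running totals: F# ends at 3, F7 ends at 5, Edim ends at 7, G6 ends at 13, Dbdim ends at 18, Eadd9 ends at 24, F#m7 ends at 31, Am ends at 34, C#dim ends at 36, Db ends at 38, C#m7 ends at 40, Edim ends at 43, F#add9 ends at 46, Bb ends at 50, B6 ends at 56.
Beat 54 falls within B6.

B6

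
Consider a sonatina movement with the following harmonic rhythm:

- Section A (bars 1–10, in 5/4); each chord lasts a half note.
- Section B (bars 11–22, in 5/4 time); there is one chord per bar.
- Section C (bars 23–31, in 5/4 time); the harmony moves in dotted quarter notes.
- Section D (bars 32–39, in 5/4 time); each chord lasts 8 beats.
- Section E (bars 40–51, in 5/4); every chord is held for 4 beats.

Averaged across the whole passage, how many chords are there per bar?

29/17 chords per bar

A: 10 × 5 = 50 beats ÷ 2 = 25 chords.
B: 12 × 5 = 60 beats ÷ 5 = 12 chords.
C: 9 × 5 = 45 beats ÷ 1.5 = 30 chords.
D: 8 × 5 = 40 beats ÷ 8 = 5 chords.
E: 12 × 5 = 60 beats ÷ 4 = 15 chords.
Overall: 87 chords over 51 bars → 87/51 = 29/17 chords per bar.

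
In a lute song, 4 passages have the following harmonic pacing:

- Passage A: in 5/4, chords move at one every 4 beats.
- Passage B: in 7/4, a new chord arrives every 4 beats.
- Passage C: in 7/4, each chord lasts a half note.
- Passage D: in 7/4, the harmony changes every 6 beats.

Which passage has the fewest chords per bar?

Passage D

A: each chord is 4 beats in 5/4, so 1.25 per bar.
B: each chord is 4 beats in 7/4, so 1.75 per bar.
C: each chord is 2 beats in 7/4, so 3.5 per bar.
D: each chord is 6 beats in 7/4, so 7/6 per bar.
Slowest is D at 7/6 chords/bar.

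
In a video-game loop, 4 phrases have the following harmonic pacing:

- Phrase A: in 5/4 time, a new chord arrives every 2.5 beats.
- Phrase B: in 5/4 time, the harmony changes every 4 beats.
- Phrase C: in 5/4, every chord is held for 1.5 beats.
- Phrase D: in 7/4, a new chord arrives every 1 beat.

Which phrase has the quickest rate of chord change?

Phrase D

A: 5 beats/bar ÷ 2.5 beats/chord = 2 chords/bar.
B: 5 beats/bar ÷ 4 beats/chord = 1.25 chords/bar.
C: 5 beats/bar ÷ 1.5 beats/chord = 10/3 chords/bar.
D: 7 beats/bar ÷ 1 beat/chord = 7 chords/bar.
Fastest is D at 7 chords/bar.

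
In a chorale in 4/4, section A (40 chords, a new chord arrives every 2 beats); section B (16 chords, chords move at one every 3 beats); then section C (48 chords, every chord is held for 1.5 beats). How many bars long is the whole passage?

50 bars

A: 40 × 2 = 80 beats = 20 bars.
B: 16 × 3 = 48 beats = 12 bars.
C: 48 × 1.5 = 72 beats = 18 bars.
Total: 20 + 12 + 18 = 50 bars.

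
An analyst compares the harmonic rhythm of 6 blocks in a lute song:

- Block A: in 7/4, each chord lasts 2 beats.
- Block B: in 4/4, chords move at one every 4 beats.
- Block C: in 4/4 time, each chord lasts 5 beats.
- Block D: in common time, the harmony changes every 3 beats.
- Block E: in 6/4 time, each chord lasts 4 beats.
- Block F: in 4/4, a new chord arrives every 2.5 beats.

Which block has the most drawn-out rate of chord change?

A: 7 beats/bar ÷ 2 beats/chord = 3.5 chords/bar.
B: 4 beats/bar ÷ 4 beats/chord = 1 chord/bar.
C: 4 beats/bar ÷ 5 beats/chord = 0.8 chords/bar.
D: 4 beats/bar ÷ 3 beats/chord = 4/3 chords/bar.
E: 6 beats/bar ÷ 4 beats/chord = 1.5 chords/bar.
F: 4 beats/bar ÷ 2.5 beats/chord = 1.6 chords/bar.
Slowest is C at 0.8 chords/bar.

Block C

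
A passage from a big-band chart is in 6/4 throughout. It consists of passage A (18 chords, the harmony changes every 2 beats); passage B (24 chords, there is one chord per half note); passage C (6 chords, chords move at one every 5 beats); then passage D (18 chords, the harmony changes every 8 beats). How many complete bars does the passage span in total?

A: 18 × 2 = 36 beats = 6 bars.
B: 24 × 2 = 48 beats = 8 bars.
C: 6 × 5 = 30 beats = 5 bars.
D: 18 × 8 = 144 beats = 24 bars.
Total: 6 + 8 + 5 + 24 = 43 bars.

43 bars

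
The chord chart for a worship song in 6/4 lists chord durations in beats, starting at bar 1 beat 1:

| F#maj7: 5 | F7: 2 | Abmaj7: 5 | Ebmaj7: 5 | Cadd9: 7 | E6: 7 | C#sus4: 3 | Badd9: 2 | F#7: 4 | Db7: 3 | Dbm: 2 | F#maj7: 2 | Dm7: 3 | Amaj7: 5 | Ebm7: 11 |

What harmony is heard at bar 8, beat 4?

Beat 4 of bar 8 is beat (8−1)×6 + 4 = 46 overall.
Running totals: F#maj7 ends at 5, F7 ends at 7, Abmaj7 ends at 12, Ebmaj7 ends at 17, Cadd9 ends at 24, E6 ends at 31, C#sus4 ends at 34, Badd9 ends at 36, F#7 ends at 40, Db7 ends at 43, Dbm ends at 45, F#maj7 ends at 47.
Beat 46 falls within F#maj7.

F#maj7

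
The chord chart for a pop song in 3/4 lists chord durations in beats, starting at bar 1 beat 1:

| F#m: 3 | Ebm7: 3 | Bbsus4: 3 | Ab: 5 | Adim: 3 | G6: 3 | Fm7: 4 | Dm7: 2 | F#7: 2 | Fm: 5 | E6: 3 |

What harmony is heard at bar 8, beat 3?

Fm7

Beat 3 of bar 8 is beat (8−1)×3 + 3 = 24 overall.
Running totals: F#m ends at 3, Ebm7 ends at 6, Bbsus4 ends at 9, Ab ends at 14, Adim ends at 17, G6 ends at 20, Fm7 ends at 24.
Beat 24 falls within Fm7.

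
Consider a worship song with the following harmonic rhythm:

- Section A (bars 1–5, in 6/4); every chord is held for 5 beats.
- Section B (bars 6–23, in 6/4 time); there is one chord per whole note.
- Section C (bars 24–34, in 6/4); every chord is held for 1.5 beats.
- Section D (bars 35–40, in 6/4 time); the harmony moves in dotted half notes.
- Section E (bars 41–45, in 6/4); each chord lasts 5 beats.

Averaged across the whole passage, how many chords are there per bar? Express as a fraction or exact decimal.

19/9 chords per bar

A: 5 bars of 6 beats is 30 beats; at 5 beats each that's 6 chords.
B: 18 bars of 6 beats is 108 beats; at 4 beats each that's 27 chords.
C: 11 bars of 6 beats is 66 beats; at 1.5 beats each that's 44 chords.
D: 6 bars of 6 beats is 36 beats; at 3 beats each that's 12 chords.
E: 5 bars of 6 beats is 30 beats; at 5 beats each that's 6 chords.
Overall: 95 chords over 45 bars → 95/45 = 19/9 chords per bar.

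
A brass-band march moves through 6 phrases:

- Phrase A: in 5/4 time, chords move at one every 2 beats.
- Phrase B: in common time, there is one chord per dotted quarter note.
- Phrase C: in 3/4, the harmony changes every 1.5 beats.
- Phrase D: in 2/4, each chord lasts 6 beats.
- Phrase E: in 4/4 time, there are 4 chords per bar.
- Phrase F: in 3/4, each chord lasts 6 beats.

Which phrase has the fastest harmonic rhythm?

A: 5/2 = 2.5 chords/bar.
B: 4/1.5 = 8/3 chords/bar.
C: 3/1.5 = 2 chords/bar.
D: 2/6 = 1/3 chords/bar.
E: 4/1 = 4 chords/bar.
F: 3/6 = 0.5 chords/bar.
Fastest is E at 4 chords/bar.

Phrase E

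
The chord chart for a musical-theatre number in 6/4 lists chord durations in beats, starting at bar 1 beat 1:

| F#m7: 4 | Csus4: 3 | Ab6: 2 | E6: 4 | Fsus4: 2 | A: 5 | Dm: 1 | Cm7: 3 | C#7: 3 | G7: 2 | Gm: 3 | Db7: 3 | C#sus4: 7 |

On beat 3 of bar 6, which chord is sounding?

Beat 3 of bar 6 is beat (6−1)×6 + 3 = 33 overall.
Running totals: F#m7 ends at 4, Csus4 ends at 7, Ab6 ends at 9, E6 ends at 13, Fsus4 ends at 15, A ends at 20, Dm ends at 21, Cm7 ends at 24, C#7 ends at 27, G7 ends at 29, Gm ends at 32, Db7 ends at 35.
Beat 33 falls within Db7.

Db7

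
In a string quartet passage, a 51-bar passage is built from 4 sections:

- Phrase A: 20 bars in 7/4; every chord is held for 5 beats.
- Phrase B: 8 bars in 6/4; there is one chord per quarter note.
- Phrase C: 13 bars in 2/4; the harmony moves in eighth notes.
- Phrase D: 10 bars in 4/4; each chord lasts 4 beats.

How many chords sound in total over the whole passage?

A: 20 bars × 7 beats = 140 beats; 5 beats/chord → 28 chords.
B: 8 bars × 6 beats = 48 beats; 1 beat/chord → 48 chords.
C: 13 bars × 2 beats = 26 beats; 0.5 beats/chord → 52 chords.
D: 10 bars × 4 beats = 40 beats; 4 beats/chord → 10 chords.
Total: 28 + 48 + 52 + 10 = 138.

138 chords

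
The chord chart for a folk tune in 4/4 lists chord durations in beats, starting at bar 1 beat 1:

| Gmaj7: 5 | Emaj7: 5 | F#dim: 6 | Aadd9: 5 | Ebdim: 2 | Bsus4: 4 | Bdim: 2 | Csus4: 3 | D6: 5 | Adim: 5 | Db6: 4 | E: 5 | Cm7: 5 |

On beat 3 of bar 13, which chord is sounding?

E

Beat 3 of bar 13 is beat (13−1)×4 + 3 = 51 overall.
Running totals: Gmaj7 ends at 5, Emaj7 ends at 10, F#dim ends at 16, Aadd9 ends at 21, Ebdim ends at 23, Bsus4 ends at 27, Bdim ends at 29, Csus4 ends at 32, D6 ends at 37, Adim ends at 42, Db6 ends at 46, E ends at 51.
Beat 51 falls within E.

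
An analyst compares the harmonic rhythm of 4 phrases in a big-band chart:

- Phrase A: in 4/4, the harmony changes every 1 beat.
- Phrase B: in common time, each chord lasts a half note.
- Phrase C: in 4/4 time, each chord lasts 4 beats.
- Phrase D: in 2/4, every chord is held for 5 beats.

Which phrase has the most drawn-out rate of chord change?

A: 4 beats/bar ÷ 1 beat/chord = 4 chords/bar.
B: 4 beats/bar ÷ 2 beats/chord = 2 chords/bar.
C: 4 beats/bar ÷ 4 beats/chord = 1 chord/bar.
D: 2 beats/bar ÷ 5 beats/chord = 0.4 chords/bar.
Slowest is D at 0.4 chords/bar.

Phrase D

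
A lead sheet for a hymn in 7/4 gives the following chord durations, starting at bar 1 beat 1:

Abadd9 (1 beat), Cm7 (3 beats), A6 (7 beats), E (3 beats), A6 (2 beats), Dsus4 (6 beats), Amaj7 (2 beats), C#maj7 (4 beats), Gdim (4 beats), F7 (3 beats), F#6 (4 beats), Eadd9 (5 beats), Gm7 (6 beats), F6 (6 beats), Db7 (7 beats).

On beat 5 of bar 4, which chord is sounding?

C#maj7

Beat 5 of bar 4 is beat (4−1)×7 + 5 = 26 overall.
Running totals: Abadd9 ends at 1, Cm7 ends at 4, A6 ends at 11, E ends at 14, A6 ends at 16, Dsus4 ends at 22, Amaj7 ends at 24, C#maj7 ends at 28.
Beat 26 falls within C#maj7.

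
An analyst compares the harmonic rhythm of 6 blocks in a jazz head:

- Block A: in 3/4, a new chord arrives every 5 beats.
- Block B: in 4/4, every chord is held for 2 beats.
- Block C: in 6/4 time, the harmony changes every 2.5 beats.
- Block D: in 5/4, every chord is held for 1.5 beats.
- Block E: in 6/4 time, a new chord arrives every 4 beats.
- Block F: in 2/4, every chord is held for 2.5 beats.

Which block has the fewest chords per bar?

A: 3/5 = 0.6 chords/bar.
B: 4/2 = 2 chords/bar.
C: 6/2.5 = 2.4 chords/bar.
D: 5/1.5 = 10/3 chords/bar.
E: 6/4 = 1.5 chords/bar.
F: 2/2.5 = 0.8 chords/bar.
Slowest is A at 0.6 chords/bar.

Block A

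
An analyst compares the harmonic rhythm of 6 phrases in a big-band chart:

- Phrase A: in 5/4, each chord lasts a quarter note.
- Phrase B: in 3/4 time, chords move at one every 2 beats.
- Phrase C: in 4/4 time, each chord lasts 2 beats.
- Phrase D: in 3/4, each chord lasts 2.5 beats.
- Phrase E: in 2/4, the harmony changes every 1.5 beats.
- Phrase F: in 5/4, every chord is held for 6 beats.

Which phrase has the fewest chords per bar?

Phrase F

A: each chord is 1 beat in 5/4, so 5 per bar.
B: each chord is 2 beats in 3/4, so 1.5 per bar.
C: each chord is 2 beats in 4/4, so 2 per bar.
D: each chord is 2.5 beats in 3/4, so 1.2 per bar.
E: each chord is 1.5 beats in 2/4, so 4/3 per bar.
F: each chord is 6 beats in 5/4, so 5/6 per bar.
Slowest is F at 5/6 chords/bar.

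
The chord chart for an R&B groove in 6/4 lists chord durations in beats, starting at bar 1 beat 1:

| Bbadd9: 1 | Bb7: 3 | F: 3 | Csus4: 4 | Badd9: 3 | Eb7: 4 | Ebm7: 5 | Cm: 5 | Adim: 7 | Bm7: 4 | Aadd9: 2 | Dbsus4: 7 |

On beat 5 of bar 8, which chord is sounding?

Beat 5 of bar 8 is beat (8−1)×6 + 5 = 47 overall.
Running totals: Bbadd9 ends at 1, Bb7 ends at 4, F ends at 7, Csus4 ends at 11, Badd9 ends at 14, Eb7 ends at 18, Ebm7 ends at 23, Cm ends at 28, Adim ends at 35, Bm7 ends at 39, Aadd9 ends at 41, Dbsus4 ends at 48.
Beat 47 falls within Dbsus4.

Dbsus4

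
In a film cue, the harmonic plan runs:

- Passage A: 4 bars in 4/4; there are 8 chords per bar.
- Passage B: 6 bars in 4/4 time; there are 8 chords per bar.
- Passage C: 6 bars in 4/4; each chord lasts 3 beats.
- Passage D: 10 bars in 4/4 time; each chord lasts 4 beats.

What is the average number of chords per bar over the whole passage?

49/13 chords per bar

A: 4 × 4 = 16 beats ÷ 0.5 = 32 chords.
B: 6 × 4 = 24 beats ÷ 0.5 = 48 chords.
C: 6 × 4 = 24 beats ÷ 3 = 8 chords.
D: 10 × 4 = 40 beats ÷ 4 = 10 chords.
Overall: 98 chords over 26 bars → 98/26 = 49/13 chords per bar.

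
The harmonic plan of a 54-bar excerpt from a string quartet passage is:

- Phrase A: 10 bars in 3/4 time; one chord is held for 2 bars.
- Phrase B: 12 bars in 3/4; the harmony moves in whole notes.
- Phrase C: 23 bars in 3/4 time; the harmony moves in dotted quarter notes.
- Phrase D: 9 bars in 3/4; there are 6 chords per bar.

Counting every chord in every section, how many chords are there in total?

A has 30 beats and chords last 6 each, so 5 chords.
B has 36 beats and chords last 4 each, so 9 chords.
C has 69 beats and chords last 1.5 each, so 46 chords.
D has 27 beats and chords last 0.5 each, so 54 chords.
Total: 5 + 9 + 46 + 54 = 114.

114 chords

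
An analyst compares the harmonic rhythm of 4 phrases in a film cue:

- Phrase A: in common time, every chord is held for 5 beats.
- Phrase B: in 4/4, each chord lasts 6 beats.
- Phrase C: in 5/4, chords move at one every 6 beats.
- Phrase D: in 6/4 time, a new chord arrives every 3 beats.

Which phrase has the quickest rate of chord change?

Phrase D

A: 4/5 = 0.8 chords/bar.
B: 4/6 = 2/3 chords/bar.
C: 5/6 = 5/6 chords/bar.
D: 6/3 = 2 chords/bar.
Fastest is D at 2 chords/bar.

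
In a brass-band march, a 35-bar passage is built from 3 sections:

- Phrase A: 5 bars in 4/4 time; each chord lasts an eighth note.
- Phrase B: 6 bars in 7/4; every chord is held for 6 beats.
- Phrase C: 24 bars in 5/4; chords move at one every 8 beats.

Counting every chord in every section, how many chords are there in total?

62 chords

A: 5 bars × 4 beats = 20 beats; 0.5 beats/chord → 40 chords.
B: 6 bars × 7 beats = 42 beats; 6 beats/chord → 7 chords.
C: 24 bars × 5 beats = 120 beats; 8 beats/chord → 15 chords.
Total: 40 + 7 + 15 = 62.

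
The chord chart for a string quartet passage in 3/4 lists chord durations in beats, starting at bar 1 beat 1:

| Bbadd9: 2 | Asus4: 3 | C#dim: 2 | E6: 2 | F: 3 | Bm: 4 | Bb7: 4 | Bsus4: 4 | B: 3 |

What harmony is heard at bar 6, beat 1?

Beat 1 of bar 6 is beat (6−1)×3 + 1 = 16 overall.
Running totals: Bbadd9 ends at 2, Asus4 ends at 5, C#dim ends at 7, E6 ends at 9, F ends at 12, Bm ends at 16.
Beat 16 falls within Bm.

Bm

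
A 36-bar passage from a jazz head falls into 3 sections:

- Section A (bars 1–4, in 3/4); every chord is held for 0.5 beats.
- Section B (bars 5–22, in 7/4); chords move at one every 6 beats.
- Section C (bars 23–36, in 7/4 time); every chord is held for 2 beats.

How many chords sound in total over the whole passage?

A: 4·3 = 12 beats, 12/0.5 = 24 chords.
B: 18·7 = 126 beats, 126/6 = 21 chords.
C: 14·7 = 98 beats, 98/2 = 49 chords.
Total: 24 + 21 + 49 = 94.

94 chords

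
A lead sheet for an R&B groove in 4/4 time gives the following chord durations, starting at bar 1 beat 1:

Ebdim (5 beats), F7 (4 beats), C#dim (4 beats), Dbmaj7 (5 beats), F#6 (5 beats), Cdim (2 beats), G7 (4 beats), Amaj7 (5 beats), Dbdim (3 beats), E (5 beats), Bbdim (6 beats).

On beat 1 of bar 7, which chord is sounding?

Beat 1 of bar 7 is beat (7−1)×4 + 1 = 25 overall.
Running totals: Ebdim ends at 5, F7 ends at 9, C#dim ends at 13, Dbmaj7 ends at 18, F#6 ends at 23, Cdim ends at 25.
Beat 25 falls within Cdim.

Cdim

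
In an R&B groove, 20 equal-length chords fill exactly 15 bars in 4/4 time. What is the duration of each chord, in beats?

15 bars × 4 beats/bar = 60 beats total.
60 beats ÷ 20 chords = 3 beats per chord.
(That is a dotted half note.)

3 beats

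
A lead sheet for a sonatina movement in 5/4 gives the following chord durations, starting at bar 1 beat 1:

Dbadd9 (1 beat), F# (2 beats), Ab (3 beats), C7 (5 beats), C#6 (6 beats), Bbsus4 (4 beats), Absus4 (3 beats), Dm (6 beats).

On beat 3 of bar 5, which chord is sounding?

Beat 3 of bar 5 is beat (5−1)×5 + 3 = 23 overall.
Running totals: Dbadd9 ends at 1, F# ends at 3, Ab ends at 6, C7 ends at 11, C#6 ends at 17, Bbsus4 ends at 21, Absus4 ends at 24.
Beat 23 falls within Absus4.

Absus4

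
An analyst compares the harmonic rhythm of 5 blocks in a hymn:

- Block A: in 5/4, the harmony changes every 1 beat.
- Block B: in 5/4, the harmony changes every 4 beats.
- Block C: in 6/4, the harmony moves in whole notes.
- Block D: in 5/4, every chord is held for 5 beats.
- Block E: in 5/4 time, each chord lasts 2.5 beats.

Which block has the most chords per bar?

Block A

A: 5 beats/bar ÷ 1 beat/chord = 5 chords/bar.
B: 5 beats/bar ÷ 4 beats/chord = 1.25 chords/bar.
C: 6 beats/bar ÷ 4 beats/chord = 1.5 chords/bar.
D: 5 beats/bar ÷ 5 beats/chord = 1 chord/bar.
E: 5 beats/bar ÷ 2.5 beats/chord = 2 chords/bar.
Fastest is A at 5 chords/bar.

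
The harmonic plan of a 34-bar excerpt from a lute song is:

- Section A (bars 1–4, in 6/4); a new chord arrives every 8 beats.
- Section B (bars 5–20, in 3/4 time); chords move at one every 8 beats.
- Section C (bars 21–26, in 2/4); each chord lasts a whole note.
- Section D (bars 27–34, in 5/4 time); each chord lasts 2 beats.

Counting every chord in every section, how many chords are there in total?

A has 24 beats and chords last 8 each, so 3 chords.
B has 48 beats and chords last 8 each, so 6 chords.
C has 12 beats and chords last 4 each, so 3 chords.
D has 40 beats and chords last 2 each, so 20 chords.
Total: 3 + 6 + 3 + 20 = 32.

32 chords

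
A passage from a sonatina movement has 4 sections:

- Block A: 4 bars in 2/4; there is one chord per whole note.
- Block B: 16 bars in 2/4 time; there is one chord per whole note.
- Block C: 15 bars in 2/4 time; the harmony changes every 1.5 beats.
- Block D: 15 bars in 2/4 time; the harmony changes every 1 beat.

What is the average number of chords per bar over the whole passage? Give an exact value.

1.2 chords per bar

A: 4 × 2 = 8 beats ÷ 4 = 2 chords.
B: 16 × 2 = 32 beats ÷ 4 = 8 chords.
C: 15 × 2 = 30 beats ÷ 1.5 = 20 chords.
D: 15 × 2 = 30 beats ÷ 1 = 30 chords.
Overall: 60 chords over 50 bars → 60/50 = 1.2 chords per bar.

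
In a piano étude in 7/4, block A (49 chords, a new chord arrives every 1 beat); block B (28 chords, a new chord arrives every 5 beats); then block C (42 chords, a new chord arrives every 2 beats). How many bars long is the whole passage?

A: 49 × 1 = 49 beats = 7 bars.
B: 28 × 5 = 140 beats = 20 bars.
C: 42 × 2 = 84 beats = 12 bars.
Total: 7 + 20 + 12 = 39 bars.

39 bars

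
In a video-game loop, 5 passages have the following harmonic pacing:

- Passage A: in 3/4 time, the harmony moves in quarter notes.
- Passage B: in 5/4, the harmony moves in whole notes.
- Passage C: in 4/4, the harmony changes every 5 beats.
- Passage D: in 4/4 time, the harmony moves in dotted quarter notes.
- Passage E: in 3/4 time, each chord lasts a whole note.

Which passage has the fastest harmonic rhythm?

Passage A

A: 3/1 = 3 chords/bar.
B: 5/4 = 1.25 chords/bar.
C: 4/5 = 0.8 chords/bar.
D: 4/1.5 = 8/3 chords/bar.
E: 3/4 = 0.75 chords/bar.
Fastest is A at 3 chords/bar.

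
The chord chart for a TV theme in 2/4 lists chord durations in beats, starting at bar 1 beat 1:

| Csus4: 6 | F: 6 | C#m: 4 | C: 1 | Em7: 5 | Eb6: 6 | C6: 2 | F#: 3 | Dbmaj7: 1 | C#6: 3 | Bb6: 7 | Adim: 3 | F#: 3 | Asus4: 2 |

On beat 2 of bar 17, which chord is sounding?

Beat 2 of bar 17 is beat (17−1)×2 + 2 = 34 overall.
Running totals: Csus4 ends at 6, F ends at 12, C#m ends at 16, C ends at 17, Em7 ends at 22, Eb6 ends at 28, C6 ends at 30, F# ends at 33, Dbmaj7 ends at 34.
Beat 34 falls within Dbmaj7.

Dbmaj7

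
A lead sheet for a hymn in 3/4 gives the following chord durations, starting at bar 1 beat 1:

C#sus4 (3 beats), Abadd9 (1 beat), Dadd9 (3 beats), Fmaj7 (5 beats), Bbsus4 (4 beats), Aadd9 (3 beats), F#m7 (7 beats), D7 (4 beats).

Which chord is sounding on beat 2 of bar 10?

Beat 2 of bar 10 is beat (10−1)×3 + 2 = 29 overall.
Running totals: C#sus4 ends at 3, Abadd9 ends at 4, Dadd9 ends at 7, Fmaj7 ends at 12, Bbsus4 ends at 16, Aadd9 ends at 19, F#m7 ends at 26, D7 ends at 30.
Beat 29 falls within D7.

D7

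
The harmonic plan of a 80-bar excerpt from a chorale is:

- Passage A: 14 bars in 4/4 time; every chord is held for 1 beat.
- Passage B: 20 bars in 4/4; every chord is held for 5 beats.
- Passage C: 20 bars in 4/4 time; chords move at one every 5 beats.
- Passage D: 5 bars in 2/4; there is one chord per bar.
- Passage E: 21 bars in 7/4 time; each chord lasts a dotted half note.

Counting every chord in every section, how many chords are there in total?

A: 14·4 = 56 beats, 56/1 = 56 chords.
B: 20·4 = 80 beats, 80/5 = 16 chords.
C: 20·4 = 80 beats, 80/5 = 16 chords.
D: 5·2 = 10 beats, 10/2 = 5 chords.
E: 21·7 = 147 beats, 147/3 = 49 chords.
Total: 56 + 16 + 16 + 5 + 49 = 142.

142 chords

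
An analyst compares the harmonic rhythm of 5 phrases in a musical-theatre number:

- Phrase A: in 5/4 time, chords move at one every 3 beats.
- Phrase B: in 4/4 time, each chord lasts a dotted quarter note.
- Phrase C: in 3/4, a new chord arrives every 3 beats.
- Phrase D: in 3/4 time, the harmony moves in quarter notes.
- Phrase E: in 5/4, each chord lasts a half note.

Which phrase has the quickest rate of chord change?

Phrase D

A: 5 beats/bar ÷ 3 beats/chord = 5/3 chords/bar.
B: 4 beats/bar ÷ 1.5 beats/chord = 8/3 chords/bar.
C: 3 beats/bar ÷ 3 beats/chord = 1 chord/bar.
D: 3 beats/bar ÷ 1 beat/chord = 3 chords/bar.
E: 5 beats/bar ÷ 2 beats/chord = 2.5 chords/bar.
Fastest is D at 3 chords/bar.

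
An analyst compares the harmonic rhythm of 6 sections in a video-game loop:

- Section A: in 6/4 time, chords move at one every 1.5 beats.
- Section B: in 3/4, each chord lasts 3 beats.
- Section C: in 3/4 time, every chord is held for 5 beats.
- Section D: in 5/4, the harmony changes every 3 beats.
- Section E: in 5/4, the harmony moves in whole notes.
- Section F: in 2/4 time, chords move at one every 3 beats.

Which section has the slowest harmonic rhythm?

Section C

A: each chord is 1.5 beats in 6/4, so 4 per bar.
B: each chord is 3 beats in 3/4, so 1 per bar.
C: each chord is 5 beats in 3/4, so 0.6 per bar.
D: each chord is 3 beats in 5/4, so 5/3 per bar.
E: each chord is 4 beats in 5/4, so 1.25 per bar.
F: each chord is 3 beats in 2/4, so 2/3 per bar.
Slowest is C at 0.6 chords/bar.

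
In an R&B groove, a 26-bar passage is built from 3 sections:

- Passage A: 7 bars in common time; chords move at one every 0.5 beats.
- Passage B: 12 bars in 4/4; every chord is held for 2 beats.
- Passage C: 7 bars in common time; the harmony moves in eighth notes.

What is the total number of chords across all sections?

A has 28 beats and chords last 0.5 each, so 56 chords.
B has 48 beats and chords last 2 each, so 24 chords.
C has 28 beats and chords last 0.5 each, so 56 chords.
Total: 56 + 24 + 56 = 136.

136 chords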